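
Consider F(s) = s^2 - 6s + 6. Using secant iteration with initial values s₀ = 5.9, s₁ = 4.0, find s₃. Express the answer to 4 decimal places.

F(5.9) = 5.410000, F(4.0) = -2.000000
s₂ = 4.000000 − (-2.000000)·(4.000000 − 5.900000) / (-2.000000 − 5.410000) = 4.000000 − (3.800000)/(-7.410000) = 4.512821
F(4.512821) = -0.711374
s₃ = 4.512821 − (-0.711374)·(4.512821 − 4.000000) / (-0.711374 − (-2.000000)) = 4.512821 − (-0.364807)/(1.288626) = 4.795918

4.7959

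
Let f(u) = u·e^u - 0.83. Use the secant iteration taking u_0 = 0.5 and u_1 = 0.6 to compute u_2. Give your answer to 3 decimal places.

f(0.5) = -0.00564, f(0.6) = 0.26327
u_2 = 0.60000 − 0.26327·(0.60000 − 0.50000) / (0.26327 − (-0.00564)) = 0.60000 − (0.02633)/(0.26891) = 0.50210

0.502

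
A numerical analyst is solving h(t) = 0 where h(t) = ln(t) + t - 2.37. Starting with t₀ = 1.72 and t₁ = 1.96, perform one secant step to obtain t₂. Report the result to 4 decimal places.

h(1.72) = -0.107676, h(1.96) = 0.262944
t₂ = 1.960000 − 0.262944·(1.960000 − 1.720000) / (0.262944 − (-0.107676)) = 1.960000 − (0.063107)/(0.370620) = 1.789727

1.7897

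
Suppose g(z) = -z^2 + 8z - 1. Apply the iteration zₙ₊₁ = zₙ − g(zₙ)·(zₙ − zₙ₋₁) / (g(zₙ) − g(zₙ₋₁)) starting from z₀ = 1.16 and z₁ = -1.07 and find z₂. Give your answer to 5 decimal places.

0.28334

g(1.16) = 6.9344000, g(-1.07) = -10.7049000
z₂ = -1.0700000 − (-10.7049000)·(-1.0700000 − 1.1600000) / (-10.7049000 − 6.9344000) = -1.0700000 − (23.8719270)/(-17.6393000) = 0.2833375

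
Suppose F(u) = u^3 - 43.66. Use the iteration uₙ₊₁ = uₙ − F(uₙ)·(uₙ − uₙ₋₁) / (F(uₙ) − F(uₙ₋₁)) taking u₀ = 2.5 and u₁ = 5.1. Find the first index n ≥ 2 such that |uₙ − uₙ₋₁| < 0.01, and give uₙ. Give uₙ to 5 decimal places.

n = 6, uₙ = 3.52123

F(2.5) = -28.0350000, F(5.1) = 88.9910000
u₂ = 5.1000000 − 88.9910000·(2.6000000)/(117.0260000) = 3.1228616;  |Δ| = 1.9771384
F(3.1228616) = -13.2050279
u₃ = 3.1228616 − (-13.2050279)·(-1.9771384)/(-102.1960279) = 3.3783330;  |Δ| = 0.2554715
F(3.3783330) = -5.1026319
u₄ = 3.3783330 − (-5.1026319)·(0.2554715)/(8.1023960) = 3.5392209;  |Δ| = 0.1608878
F(3.5392209) = 0.6725786
u₅ = 3.5392209 − 0.6725786·(0.1608878)/(5.7752105) = 3.5204839;  |Δ| = 0.0187369
F(3.5204839) = -0.0278014
u₆ = 3.5204839 − (-0.0278014)·(-0.0187369)/(-0.7003801) = 3.5212277;  |Δ| = 0.0007438
|u₆ − u₅| = 0.0007438 < 0.01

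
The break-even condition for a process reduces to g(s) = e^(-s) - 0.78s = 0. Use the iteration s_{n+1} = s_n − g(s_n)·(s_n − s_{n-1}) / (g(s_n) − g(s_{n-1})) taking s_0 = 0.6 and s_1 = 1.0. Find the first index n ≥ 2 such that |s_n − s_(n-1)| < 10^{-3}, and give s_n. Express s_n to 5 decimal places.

n = 4, s_n = 0.66158

g(0.6) = 0.0808116, g(1.0) = -0.4121206
s_2 = 1.0000000 − (-0.4121206)·(0.4000000)/(-0.4929322) = 0.6655763;  |Δ| = 0.3344237
g(0.6655763) = -0.0051722
s_3 = 0.6655763 − (-0.0051722)·(-0.3344237)/(0.4069483) = 0.6613258;  |Δ| = 0.0042505
g(0.6613258) = 0.0003324
s_4 = 0.6613258 − 0.0003324·(-0.0042505)/(0.0055047) = 0.6615825;  |Δ| = 0.0002567
|s_4 − s_3| = 0.0002567 < 10^{-3}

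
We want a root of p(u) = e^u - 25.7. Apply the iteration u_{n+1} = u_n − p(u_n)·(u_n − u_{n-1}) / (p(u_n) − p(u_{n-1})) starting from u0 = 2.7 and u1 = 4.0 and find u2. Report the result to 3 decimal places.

3.054

p(2.7) = -10.82027, p(4.0) = 28.89815
u2 = 4.00000 − 28.89815·(4.00000 − 2.70000) / (28.89815 − (-10.82027)) = 4.00000 − (37.56760)/(39.71842) = 3.05415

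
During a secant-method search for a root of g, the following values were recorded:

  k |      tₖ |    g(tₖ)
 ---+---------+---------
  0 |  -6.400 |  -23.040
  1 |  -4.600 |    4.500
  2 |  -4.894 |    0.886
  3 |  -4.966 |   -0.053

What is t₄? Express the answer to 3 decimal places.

-4.962

t₄ = -4.966 − (-0.053)·(-4.966 − (-4.894)) / (-0.053 − 0.886)
   = -4.966 − (0.00382)/(-0.93900) = -4.96194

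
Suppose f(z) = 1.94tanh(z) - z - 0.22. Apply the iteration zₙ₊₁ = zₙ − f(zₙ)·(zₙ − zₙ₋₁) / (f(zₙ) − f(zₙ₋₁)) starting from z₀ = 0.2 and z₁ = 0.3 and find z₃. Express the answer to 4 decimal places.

f(0.2) = -0.037092, f(0.3) = 0.045146
z₂ = 0.300000 − 0.045146·(0.300000 − 0.200000) / (0.045146 − (-0.037092)) = 0.300000 − (0.004515)/(0.082238) = 0.245103
f(0.245103) = 0.001098
z₃ = 0.245103 − 0.001098·(0.245103 − 0.300000) / (0.001098 − 0.045146) = 0.245103 − (-0.000060)/(-0.044048) = 0.243734

0.2437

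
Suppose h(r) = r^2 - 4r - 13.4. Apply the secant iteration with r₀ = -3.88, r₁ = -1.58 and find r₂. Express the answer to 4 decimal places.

-2.0645

h(-3.88) = 17.174400, h(-1.58) = -4.583600
r₂ = -1.580000 − (-4.583600)·(-1.580000 − (-3.880000)) / (-4.583600 − 17.174400) = -1.580000 − (-10.542280)/(-21.758000) = -2.064524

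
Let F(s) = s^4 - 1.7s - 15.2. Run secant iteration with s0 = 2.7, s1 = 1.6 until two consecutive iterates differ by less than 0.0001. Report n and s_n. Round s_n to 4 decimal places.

F(2.7) = 33.354100, F(1.6) = -11.366400
s2 = 1.600000 − (-11.366400)·(-1.100000)/(-44.720500) = 1.879582;  |Δ| = 0.279582
F(1.879582) = -5.914416
s3 = 1.879582 − (-5.914416)·(0.279582)/(5.451984) = 2.182878;  |Δ| = 0.303296
F(2.182878) = 3.793899
s4 = 2.182878 − 3.793899·(0.303296)/(9.708315) = 2.064353;  |Δ| = 0.118525
F(2.064353) = -0.548562
s5 = 2.064353 − (-0.548562)·(-0.118525)/(-4.342461) = 2.079326;  |Δ| = 0.014973
F(2.079326) = -0.041378
s6 = 2.079326 − (-0.041378)·(0.014973)/(0.507184) = 2.080547;  |Δ| = 0.001222
F(2.080547) = 0.000511
s7 = 2.080547 − 0.000511·(0.001222)/(0.041889) = 2.080532;  |Δ| = 0.000015
|s7 − s6| = 0.000015 < 0.0001

n = 7, s_n = 2.0805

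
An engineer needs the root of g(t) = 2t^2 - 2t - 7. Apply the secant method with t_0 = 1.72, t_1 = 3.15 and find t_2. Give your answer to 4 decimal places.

2.3044

g(1.72) = -4.523200, g(3.15) = 6.545000
t_2 = 3.150000 − 6.545000·(3.150000 − 1.720000) / (6.545000 − (-4.523200)) = 3.150000 − (9.359350)/(11.068200) = 2.304393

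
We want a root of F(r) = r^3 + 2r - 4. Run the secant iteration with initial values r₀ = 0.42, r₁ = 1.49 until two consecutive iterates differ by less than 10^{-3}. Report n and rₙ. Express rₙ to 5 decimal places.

n = 6, rₙ = 1.17951

F(0.42) = -3.0859120, F(1.49) = 2.2879490
r₂ = 1.4900000 − 2.2879490·(1.0700000)/(5.3738610) = 1.0344420;  |Δ| = 0.4555580
F(1.0344420) = -0.8241904
r₃ = 1.0344420 − (-0.8241904)·(-0.4555580)/(-3.1121394) = 1.1550878;  |Δ| = 0.1206458
F(1.1550878) = -0.1486742
r₄ = 1.1550878 − (-0.1486742)·(0.1206458)/(0.6755163) = 1.1816407;  |Δ| = 0.0265529
F(1.1816407) = 0.0131764
r₅ = 1.1816407 − 0.0131764·(0.0265529)/(0.1618506) = 1.1794790;  |Δ| = 0.0021617
F(1.1794790) = -0.0001854
r₆ = 1.1794790 − (-0.0001854)·(-0.0021617)/(-0.0133618) = 1.1795090;  |Δ| = 0.0000300
|r₆ − r₅| = 0.0000300 < 10^{-3}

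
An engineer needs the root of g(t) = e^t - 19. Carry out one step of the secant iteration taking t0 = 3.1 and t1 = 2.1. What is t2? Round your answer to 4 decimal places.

g(3.1) = 3.197951, g(2.1) = -10.833830
t2 = 2.100000 − (-10.833830)·(2.100000 − 3.100000) / (-10.833830 − 3.197951) = 2.100000 − (10.833830)/(-14.031781) = 2.872092

2.8721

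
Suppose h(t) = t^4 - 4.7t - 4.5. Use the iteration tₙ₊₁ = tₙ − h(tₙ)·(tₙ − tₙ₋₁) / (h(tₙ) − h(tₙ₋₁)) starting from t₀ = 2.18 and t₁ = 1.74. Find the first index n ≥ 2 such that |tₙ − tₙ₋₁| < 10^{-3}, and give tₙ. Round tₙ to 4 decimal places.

h(2.18) = 7.839306, h(1.74) = -3.511638
t₂ = 1.740000 − (-3.511638)·(-0.440000)/(-11.350944) = 1.876123;  |Δ| = 0.136123
h(1.876123) = -0.928529
t₃ = 1.876123 − (-0.928529)·(0.136123)/(2.583109) = 1.925054;  |Δ| = 0.048931
h(1.925054) = 0.185434
t₄ = 1.925054 − 0.185434·(0.048931)/(1.113963) = 1.916908;  |Δ| = 0.008145
h(1.916908) = -0.007242
t₅ = 1.916908 − (-0.007242)·(-0.008145)/(-0.192675) = 1.917215;  |Δ| = 0.000306
|t₅ − t₄| = 0.000306 < 10^{-3}

n = 5, tₙ = 1.9172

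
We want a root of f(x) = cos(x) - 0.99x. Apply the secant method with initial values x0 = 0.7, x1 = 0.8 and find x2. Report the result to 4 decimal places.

f(0.7) = 0.071842, f(0.8) = -0.095293
x2 = 0.800000 − (-0.095293)·(0.800000 − 0.700000) / (-0.095293 − 0.071842) = 0.800000 − (-0.009529)/(-0.167135) = 0.742984

0.7430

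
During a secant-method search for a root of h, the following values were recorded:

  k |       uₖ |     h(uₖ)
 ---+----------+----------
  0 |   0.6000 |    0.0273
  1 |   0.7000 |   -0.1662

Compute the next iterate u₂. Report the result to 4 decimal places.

u₂ = 0.7000 − (-0.1662)·(0.7000 − 0.6000) / (-0.1662 − 0.0273)
   = 0.7000 − (-0.016620)/(-0.193500) = 0.614109

0.6141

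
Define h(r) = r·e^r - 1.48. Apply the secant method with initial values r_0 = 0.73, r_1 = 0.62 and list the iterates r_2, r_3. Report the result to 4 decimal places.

0.7194, 0.7203

h(0.73) = 0.034809, h(0.62) = -0.327465
r_2 = 0.620000 − (-0.327465)·(0.620000 − 0.730000) / (-0.327465 − 0.034809) = 0.620000 − (0.036021)/(-0.362273) = 0.719431
h(0.719431) = -0.002819
r_3 = 0.719431 − (-0.002819)·(0.719431 − 0.620000) / (-0.002819 − (-0.327465)) = 0.719431 − (-0.000280)/(0.324646) = 0.720294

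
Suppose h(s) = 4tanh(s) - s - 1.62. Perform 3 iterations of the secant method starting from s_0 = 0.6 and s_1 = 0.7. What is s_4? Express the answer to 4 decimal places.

h(0.6) = -0.071802, h(0.7) = 0.097471
s_2 = 0.700000 − 0.097471·(0.700000 − 0.600000) / (0.097471 − (-0.071802)) = 0.700000 − (0.009747)/(0.169273) = 0.642418
h(0.642418) = 0.003756
s_3 = 0.642418 − 0.003756·(0.642418 − 0.700000) / (0.003756 − 0.097471) = 0.642418 − (-0.000216)/(-0.093715) = 0.640110
h(0.640110) = -0.000213
s_4 = 0.640110 − (-0.000213)·(0.640110 − 0.642418) / (-0.000213 − 0.003756) = 0.640110 − (0.000000)/(-0.003969) = 0.640233

0.6402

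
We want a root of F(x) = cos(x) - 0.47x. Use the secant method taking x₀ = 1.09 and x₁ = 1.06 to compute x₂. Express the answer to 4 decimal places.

F(1.09) = -0.049815, F(1.06) = -0.009328
x₂ = 1.060000 − (-0.009328)·(1.060000 − 1.090000) / (-0.009328 − (-0.049815)) = 1.060000 − (0.000280)/(0.040487) = 1.053088

1.0531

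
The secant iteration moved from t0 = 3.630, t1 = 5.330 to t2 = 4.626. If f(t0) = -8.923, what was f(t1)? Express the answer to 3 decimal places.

The secant line through (3.630, -8.923) and (5.330, f(t1)) crosses zero at t2 = 4.626.
So (3.630, -8.923), (5.330, f(t1)), (4.626, 0) are collinear:
f(t1) = -8.923 · (5.330 − 4.626) / (3.630 − 4.626) = -8.923 · (0.70400)/(-0.99600) = 6.30702

6.307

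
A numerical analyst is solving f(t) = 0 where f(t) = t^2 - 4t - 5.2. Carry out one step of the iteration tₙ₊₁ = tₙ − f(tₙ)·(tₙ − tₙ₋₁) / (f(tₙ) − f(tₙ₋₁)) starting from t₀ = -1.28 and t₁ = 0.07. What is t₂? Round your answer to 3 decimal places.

-0.981

f(-1.28) = 1.55840, f(0.07) = -5.47510
t₂ = 0.07000 − (-5.47510)·(0.07000 − (-1.28000)) / (-5.47510 − 1.55840) = 0.07000 − (-7.39139)/(-7.03350) = -0.98088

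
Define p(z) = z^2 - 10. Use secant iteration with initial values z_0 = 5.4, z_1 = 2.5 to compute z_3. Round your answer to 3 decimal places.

p(5.4) = 19.16000, p(2.5) = -3.75000
z_2 = 2.50000 − (-3.75000)·(2.50000 − 5.40000) / (-3.75000 − 19.16000) = 2.50000 − (10.87500)/(-22.91000) = 2.97468
p(2.97468) = -1.15126
z_3 = 2.97468 − (-1.15126)·(2.97468 − 2.50000) / (-1.15126 − (-3.75000)) = 2.97468 − (-0.54648)/(2.59874) = 3.18497

3.185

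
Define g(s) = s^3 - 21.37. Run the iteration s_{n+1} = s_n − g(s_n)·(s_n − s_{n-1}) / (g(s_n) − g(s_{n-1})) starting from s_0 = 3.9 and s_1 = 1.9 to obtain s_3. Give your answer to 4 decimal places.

2.9155

g(3.9) = 37.949000, g(1.9) = -14.511000
s_2 = 1.900000 − (-14.511000)·(1.900000 − 3.900000) / (-14.511000 − 37.949000) = 1.900000 − (29.022000)/(-52.460000) = 2.453222
g(2.453222) = -6.605787
s_3 = 2.453222 − (-6.605787)·(2.453222 − 1.900000) / (-6.605787 − (-14.511000)) = 2.453222 − (-3.654464)/(7.905213) = 2.915507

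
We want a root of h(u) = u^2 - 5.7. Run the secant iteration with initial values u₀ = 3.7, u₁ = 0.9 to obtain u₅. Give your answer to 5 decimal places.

h(3.7) = 7.9900000, h(0.9) = -4.8900000
u₂ = 0.9000000 − (-4.8900000)·(0.9000000 − 3.7000000) / (-4.8900000 − 7.9900000) = 0.9000000 − (13.6920000)/(-12.8800000) = 1.9630435
h(1.9630435) = -1.8464603
u₃ = 1.9630435 − (-1.8464603)·(1.9630435 − 0.9000000) / (-1.8464603 − (-4.8900000)) = 1.9630435 − (-1.9628676)/(3.0435397) = 2.6079727
h(2.6079727) = 1.1015214
u₄ = 2.6079727 − 1.1015214·(2.6079727 − 1.9630435) / (1.1015214 − (-1.8464603)) = 2.6079727 − (0.7104033)/(2.9479817) = 2.3669931
h(2.3669931) = -0.0973436
u₅ = 2.3669931 − (-0.0973436)·(2.3669931 − 2.6079727) / (-0.0973436 − 1.1015214) = 2.3669931 − (0.0234578)/(-1.1988650) = 2.3865598

2.38656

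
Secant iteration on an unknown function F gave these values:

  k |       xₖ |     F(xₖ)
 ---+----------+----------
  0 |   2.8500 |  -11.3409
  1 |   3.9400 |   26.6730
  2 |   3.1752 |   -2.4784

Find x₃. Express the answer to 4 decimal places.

x₃ = 3.1752 − (-2.4784)·(3.1752 − 3.9400) / (-2.4784 − 26.6730)
   = 3.1752 − (1.895480)/(-29.151400) = 3.240222

3.2402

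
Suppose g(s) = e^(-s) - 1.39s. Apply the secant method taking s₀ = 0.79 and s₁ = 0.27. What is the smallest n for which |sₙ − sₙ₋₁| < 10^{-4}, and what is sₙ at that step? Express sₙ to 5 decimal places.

g(0.79) = -0.6442552, g(0.27) = 0.3880795
s₂ = 0.2700000 − 0.3880795·(-0.5200000)/(1.0323347) = 0.4654805;  |Δ| = 0.1954805
g(0.4654805) = -0.0191846
s₃ = 0.4654805 − (-0.0191846)·(0.1954805)/(-0.4072641) = 0.4562722;  |Δ| = 0.0092083
g(0.4562722) = -0.0005771
s₄ = 0.4562722 − (-0.0005771)·(-0.0092083)/(0.0186075) = 0.4559866;  |Δ| = 0.0002856
g(0.4559866) = 0.0000009
s₅ = 0.4559866 − 0.0000009·(-0.0002856)/(0.0005779) = 0.4559871;  |Δ| = 0.0000004
|s₅ − s₄| = 0.0000004 < 10^{-4}

n = 5, sₙ = 0.45599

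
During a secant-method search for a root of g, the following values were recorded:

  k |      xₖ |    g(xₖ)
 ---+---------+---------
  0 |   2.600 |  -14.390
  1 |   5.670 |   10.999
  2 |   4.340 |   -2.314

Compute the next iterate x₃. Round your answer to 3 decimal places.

4.571

x₃ = 4.340 − (-2.314)·(4.340 − 5.670) / (-2.314 − 10.999)
   = 4.340 − (3.07762)/(-13.31300) = 4.57117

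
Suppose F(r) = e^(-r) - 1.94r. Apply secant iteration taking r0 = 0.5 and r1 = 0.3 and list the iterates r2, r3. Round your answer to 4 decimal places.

F(0.5) = -0.363469, F(0.3) = 0.158818
r2 = 0.300000 − 0.158818·(0.300000 − 0.500000) / (0.158818 − (-0.363469)) = 0.300000 − (-0.031764)/(0.522288) = 0.360816
F(0.360816) = -0.002877
r3 = 0.360816 − (-0.002877)·(0.360816 − 0.300000) / (-0.002877 − 0.158818) = 0.360816 − (-0.000175)/(-0.161695) = 0.359734

0.3608, 0.3597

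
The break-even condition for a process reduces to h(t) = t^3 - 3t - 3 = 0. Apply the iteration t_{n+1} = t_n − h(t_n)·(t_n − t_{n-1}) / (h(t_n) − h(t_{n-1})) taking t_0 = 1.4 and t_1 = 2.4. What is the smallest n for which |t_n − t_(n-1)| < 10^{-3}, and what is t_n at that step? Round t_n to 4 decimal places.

h(1.4) = -4.456000, h(2.4) = 3.624000
t_2 = 2.400000 − 3.624000·(1.000000)/(8.080000) = 1.951485;  |Δ| = 0.448515
h(1.951485) = -1.422626
t_3 = 1.951485 − (-1.422626)·(-0.448515)/(-5.046626) = 2.077920;  |Δ| = 0.126435
h(2.077920) = -0.261819
t_4 = 2.077920 − (-0.261819)·(0.126435)/(1.160807) = 2.106437;  |Δ| = 0.028517
h(2.106437) = 0.027113
t_5 = 2.106437 − 0.027113·(0.028517)/(0.288932) = 2.103761;  |Δ| = 0.002676
h(2.103761) = -0.000435
t_6 = 2.103761 − (-0.000435)·(-0.002676)/(-0.027548) = 2.103803;  |Δ| = 0.000042
|t_6 − t_5| = 0.000042 < 10^{-3}

n = 6, t_n = 2.1038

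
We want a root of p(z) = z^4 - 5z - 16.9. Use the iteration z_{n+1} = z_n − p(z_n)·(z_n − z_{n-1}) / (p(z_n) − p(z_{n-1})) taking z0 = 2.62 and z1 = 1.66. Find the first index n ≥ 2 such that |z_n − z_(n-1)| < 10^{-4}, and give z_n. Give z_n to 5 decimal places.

p(2.62) = 17.1199874, p(1.66) = -17.6066686
z2 = 1.6600000 − (-17.6066686)·(-0.9600000)/(-34.7266560) = 2.1467270;  |Δ| = 0.4867270
p(2.1467270) = -6.3959443
z3 = 2.1467270 − (-6.3959443)·(0.4867270)/(11.2107243) = 2.4244146;  |Δ| = 0.2776876
p(2.4244146) = 5.5262975
z4 = 2.4244146 − 5.5262975·(0.2776876)/(11.9222418) = 2.2956985;  |Δ| = 0.1287161
p(2.2956985) = -0.6031500
z5 = 2.2956985 − (-0.6031500)·(-0.1287161)/(-6.1294475) = 2.3083645;  |Δ| = 0.0126659
p(2.3083645) = -0.0484150
z6 = 2.3083645 − (-0.0484150)·(0.0126659)/(0.5547350) = 2.3094699;  |Δ| = 0.0011054
p(2.3094699) = 0.0004851
z7 = 2.3094699 − 0.0004851·(0.0011054)/(0.0489001) = 2.3094589;  |Δ| = 0.0000110
|z7 − z6| = 0.0000110 < 10^{-4}

n = 7, z_n = 2.30946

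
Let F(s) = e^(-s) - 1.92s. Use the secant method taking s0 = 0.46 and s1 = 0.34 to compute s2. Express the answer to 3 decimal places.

0.363

F(0.46) = -0.25192, F(0.34) = 0.05897
s2 = 0.34000 − 0.05897·(0.34000 − 0.46000) / (0.05897 − (-0.25192)) = 0.34000 − (-0.00708)/(0.31089) = 0.36276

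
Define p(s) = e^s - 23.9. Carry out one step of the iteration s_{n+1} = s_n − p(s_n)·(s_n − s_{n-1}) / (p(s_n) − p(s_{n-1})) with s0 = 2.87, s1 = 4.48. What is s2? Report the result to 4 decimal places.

p(2.87) = -6.262982, p(4.48) = 64.334673
s2 = 4.480000 − 64.334673·(4.480000 − 2.870000) / (64.334673 − (-6.262982)) = 4.480000 − (103.578823)/(70.597654) = 3.012829

3.0128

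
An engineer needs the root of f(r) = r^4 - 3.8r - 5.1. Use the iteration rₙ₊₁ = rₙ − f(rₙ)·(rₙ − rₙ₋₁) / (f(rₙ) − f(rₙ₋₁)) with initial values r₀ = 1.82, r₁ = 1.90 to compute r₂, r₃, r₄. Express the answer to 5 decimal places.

f(1.82) = -1.0440062, f(1.90) = 0.7121000
r₂ = 1.9000000 − 0.7121000·(1.9000000 − 1.8200000) / (0.7121000 − (-1.0440062)) = 1.9000000 − (0.0569680)/(1.7561062) = 1.8675600
f(1.8675600) = -0.0321151
r₃ = 1.8675600 − (-0.0321151)·(1.8675600 − 1.9000000) / (-0.0321151 − 0.7121000) = 1.8675600 − (0.0010418)/(-0.7442151) = 1.8689599
f(1.8689599) = -0.0009203
r₄ = 1.8689599 − (-0.0009203)·(1.8689599 − 1.8675600) / (-0.0009203 − (-0.0321151)) = 1.8689599 − (-0.0000013)/(0.0311948) = 1.8690012

1.86756, 1.86896, 1.86900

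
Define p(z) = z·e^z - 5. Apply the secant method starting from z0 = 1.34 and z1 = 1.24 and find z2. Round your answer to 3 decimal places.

p(1.34) = 0.11752, p(1.24) = -0.71504
z2 = 1.24000 − (-0.71504)·(1.24000 − 1.34000) / (-0.71504 − 0.11752) = 1.24000 − (0.07150)/(-0.83256) = 1.32588

1.326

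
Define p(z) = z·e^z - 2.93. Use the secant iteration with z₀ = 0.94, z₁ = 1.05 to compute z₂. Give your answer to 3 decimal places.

1.037

p(0.94) = -0.52362, p(1.05) = 0.07053
z₂ = 1.05000 − 0.07053·(1.05000 − 0.94000) / (0.07053 − (-0.52362)) = 1.05000 − (0.00776)/(0.59415) = 1.03694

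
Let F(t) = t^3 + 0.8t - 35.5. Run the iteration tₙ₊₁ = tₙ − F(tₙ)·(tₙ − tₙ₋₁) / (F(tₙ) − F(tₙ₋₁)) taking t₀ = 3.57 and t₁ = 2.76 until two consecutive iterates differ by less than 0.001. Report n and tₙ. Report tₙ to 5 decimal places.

F(3.57) = 12.8552930, F(2.76) = -12.2674240
t₂ = 2.7600000 − (-12.2674240)·(-0.8100000)/(-25.1227170) = 3.1555230;  |Δ| = 0.3955230
F(3.1555230) = -1.5550110
t₃ = 3.1555230 − (-1.5550110)·(0.3955230)/(10.7124130) = 3.2129371;  |Δ| = 0.0574140
F(3.2129371) = 0.2373850
t₄ = 3.2129371 − 0.2373850·(0.0574140)/(1.7923960) = 3.2053331;  |Δ| = 0.0076039
F(3.2053331) = -0.0036261
t₅ = 3.2053331 − (-0.0036261)·(-0.0076039)/(-0.2410111) = 3.2054475;  |Δ| = 0.0001144
|t₅ − t₄| = 0.0001144 < 0.001

n = 5, tₙ = 3.20545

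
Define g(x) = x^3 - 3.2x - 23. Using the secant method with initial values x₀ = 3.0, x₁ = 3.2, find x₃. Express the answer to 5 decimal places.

g(3.0) = -5.6000000, g(3.2) = -0.4720000
x₂ = 3.2000000 − (-0.4720000)·(3.2000000 − 3.0000000) / (-0.4720000 − (-5.6000000)) = 3.2000000 − (-0.0944000)/(5.1280000) = 3.2184087
g(3.2184087) = 0.0378679
x₃ = 3.2184087 − 0.0378679·(3.2184087 − 3.2000000) / (0.0378679 − (-0.4720000)) = 3.2184087 − (0.0006971)/(0.5098679) = 3.2170415

3.21704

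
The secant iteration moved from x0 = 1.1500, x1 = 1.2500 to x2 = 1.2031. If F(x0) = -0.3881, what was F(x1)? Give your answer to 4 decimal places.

The secant line through (1.1500, -0.3881) and (1.2500, F(x1)) crosses zero at x2 = 1.2031.
So (1.1500, -0.3881), (1.2500, F(x1)), (1.2031, 0) are collinear:
F(x1) = -0.3881 · (1.2500 − 1.2031) / (1.1500 − 1.2031) = -0.3881 · (0.046900)/(-0.053100) = 0.342785

0.3428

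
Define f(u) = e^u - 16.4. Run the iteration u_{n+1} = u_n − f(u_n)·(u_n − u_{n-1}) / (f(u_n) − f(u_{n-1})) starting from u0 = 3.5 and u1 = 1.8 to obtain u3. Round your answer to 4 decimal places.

f(3.5) = 16.715452, f(1.8) = -10.350353
u2 = 1.800000 − (-10.350353)·(1.800000 − 3.500000) / (-10.350353 − 16.715452) = 1.800000 − (17.595599)/(-27.065804) = 2.450104
f(2.450104) = -4.810443
u3 = 2.450104 − (-4.810443)·(2.450104 − 1.800000) / (-4.810443 − (-10.350353)) = 2.450104 − (-3.127290)/(5.539909) = 3.014606

3.0146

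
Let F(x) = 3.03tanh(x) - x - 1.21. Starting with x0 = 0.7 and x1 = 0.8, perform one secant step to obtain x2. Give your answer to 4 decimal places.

F(0.7) = -0.078766, F(0.8) = 0.002031
x2 = 0.800000 − 0.002031·(0.800000 − 0.700000) / (0.002031 − (-0.078766)) = 0.800000 − (0.000203)/(0.080797) = 0.797486

0.7975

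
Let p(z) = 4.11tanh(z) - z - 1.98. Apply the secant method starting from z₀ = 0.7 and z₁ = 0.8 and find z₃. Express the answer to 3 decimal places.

p(0.7) = -0.19605, p(0.8) = -0.05081
z₂ = 0.80000 − (-0.05081)·(0.80000 − 0.70000) / (-0.05081 − (-0.19605)) = 0.80000 − (-0.00508)/(0.14524) = 0.83498
p(0.83498) = -0.00727
z₃ = 0.83498 − (-0.00727)·(0.83498 − 0.80000) / (-0.00727 − (-0.05081)) = 0.83498 − (-0.00025)/(0.04354) = 0.84082

0.841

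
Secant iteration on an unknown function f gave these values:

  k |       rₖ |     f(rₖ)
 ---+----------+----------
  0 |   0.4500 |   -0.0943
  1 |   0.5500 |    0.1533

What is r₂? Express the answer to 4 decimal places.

r₂ = 0.5500 − 0.1533·(0.5500 − 0.4500) / (0.1533 − (-0.0943))
   = 0.5500 − (0.015330)/(0.247600) = 0.488086

0.4881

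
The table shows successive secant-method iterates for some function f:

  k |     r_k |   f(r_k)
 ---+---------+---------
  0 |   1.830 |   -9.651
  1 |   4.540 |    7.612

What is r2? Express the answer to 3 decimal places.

r2 = 4.540 − 7.612·(4.540 − 1.830) / (7.612 − (-9.651))
   = 4.540 − (20.62852)/(17.26300) = 3.34504

3.345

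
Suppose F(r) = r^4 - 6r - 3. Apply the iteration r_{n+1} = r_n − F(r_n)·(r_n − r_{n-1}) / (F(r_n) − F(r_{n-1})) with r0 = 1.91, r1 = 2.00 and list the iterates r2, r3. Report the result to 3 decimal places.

F(1.91) = -1.15137, F(2.00) = 1.00000
r2 = 2.00000 − 1.00000·(2.00000 − 1.91000) / (1.00000 − (-1.15137)) = 2.00000 − (0.09000)/(2.15137) = 1.95817
F(1.95817) = -0.04626
r3 = 1.95817 − (-0.04626)·(1.95817 − 2.00000) / (-0.04626 − 1.00000) = 1.95817 − (0.00194)/(-1.04626) = 1.96002

1.958, 1.960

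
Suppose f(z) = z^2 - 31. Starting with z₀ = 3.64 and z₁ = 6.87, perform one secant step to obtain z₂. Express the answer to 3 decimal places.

f(3.64) = -17.75040, f(6.87) = 16.19690
z₂ = 6.87000 − 16.19690·(6.87000 − 3.64000) / (16.19690 − (-17.75040)) = 6.87000 − (52.31599)/(33.94730) = 5.32891

5.329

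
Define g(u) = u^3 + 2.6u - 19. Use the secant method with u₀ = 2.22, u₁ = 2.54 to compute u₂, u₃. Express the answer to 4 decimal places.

g(2.22) = -2.286952, g(2.54) = 3.991064
u₂ = 2.540000 − 3.991064·(2.540000 − 2.220000) / (3.991064 − (-2.286952)) = 2.540000 − (1.277140)/(6.278016) = 2.336569
g(2.336569) = -0.168287
u₃ = 2.336569 − (-0.168287)·(2.336569 − 2.540000) / (-0.168287 − 3.991064) = 2.336569 − (0.034235)/(-4.159351) = 2.344800

2.3366, 2.3448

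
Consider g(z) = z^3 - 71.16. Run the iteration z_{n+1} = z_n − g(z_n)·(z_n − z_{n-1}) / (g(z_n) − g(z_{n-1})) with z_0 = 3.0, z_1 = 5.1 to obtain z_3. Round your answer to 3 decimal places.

g(3.0) = -44.16000, g(5.1) = 61.49100
z_2 = 5.10000 − 61.49100·(5.10000 − 3.00000) / (61.49100 − (-44.16000)) = 5.10000 − (129.13110)/(105.65100) = 3.87776
g(3.87776) = -12.85013
z_3 = 3.87776 − (-12.85013)·(3.87776 − 5.10000) / (-12.85013 − 61.49100) = 3.87776 − (15.70597)/(-74.34113) = 4.08903

4.089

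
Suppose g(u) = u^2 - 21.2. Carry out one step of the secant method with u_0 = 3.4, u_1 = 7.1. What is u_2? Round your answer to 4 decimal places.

4.3181

g(3.4) = -9.640000, g(7.1) = 29.210000
u_2 = 7.100000 − 29.210000·(7.100000 − 3.400000) / (29.210000 − (-9.640000)) = 7.100000 − (108.077000)/(38.850000) = 4.318095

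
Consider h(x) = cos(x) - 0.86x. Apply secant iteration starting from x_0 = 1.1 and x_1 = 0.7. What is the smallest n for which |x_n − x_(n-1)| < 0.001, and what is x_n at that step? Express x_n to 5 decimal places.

n = 4, x_n = 0.80551

h(1.1) = -0.4924039, h(0.7) = 0.1628422
x_2 = 0.7000000 − 0.1628422·(-0.4000000)/(0.6552461) = 0.7994083;  |Δ| = 0.0994083
h(0.7994083) = 0.0096400
x_3 = 0.7994083 − 0.0096400·(0.0994083)/(-0.1532022) = 0.8056633;  |Δ| = 0.0062551
h(0.8056633) = -0.0002376
x_4 = 0.8056633 − (-0.0002376)·(0.0062551)/(-0.0098775) = 0.8055129;  |Δ| = 0.0001504
|x_4 − x_3| = 0.0001504 < 0.001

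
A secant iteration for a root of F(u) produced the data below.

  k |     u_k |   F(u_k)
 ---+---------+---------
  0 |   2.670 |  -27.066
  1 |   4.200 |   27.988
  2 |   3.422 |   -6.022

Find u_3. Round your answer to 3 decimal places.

u_3 = 3.422 − (-6.022)·(3.422 − 4.200) / (-6.022 − 27.988)
   = 3.422 − (4.68512)/(-34.01000) = 3.55976

3.560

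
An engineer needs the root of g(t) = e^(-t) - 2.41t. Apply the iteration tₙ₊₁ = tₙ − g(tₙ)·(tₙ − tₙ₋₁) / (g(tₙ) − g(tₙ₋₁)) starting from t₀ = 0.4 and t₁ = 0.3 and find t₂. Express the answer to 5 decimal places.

g(0.4) = -0.2936800, g(0.3) = 0.0178182
t₂ = 0.3000000 − 0.0178182·(0.3000000 − 0.4000000) / (0.0178182 − (-0.2936800)) = 0.3000000 − (-0.0017818)/(0.3114982) = 0.3057202

0.30572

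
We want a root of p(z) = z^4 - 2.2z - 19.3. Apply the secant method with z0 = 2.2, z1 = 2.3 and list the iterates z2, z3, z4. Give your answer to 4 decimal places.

p(2.2) = -0.714400, p(2.3) = 3.624100
z2 = 2.300000 − 3.624100·(2.300000 − 2.200000) / (3.624100 − (-0.714400)) = 2.300000 − (0.362410)/(4.338500) = 2.216467
p(2.216467) = -0.041371
z3 = 2.216467 − (-0.041371)·(2.216467 − 2.300000) / (-0.041371 − 3.624100) = 2.216467 − (0.003456)/(-3.665471) = 2.217409
p(2.217409) = -0.002354
z4 = 2.217409 − (-0.002354)·(2.217409 − 2.216467) / (-0.002354 − (-0.041371)) = 2.217409 − (-0.000002)/(0.039017) = 2.217466

2.2165, 2.2174, 2.2175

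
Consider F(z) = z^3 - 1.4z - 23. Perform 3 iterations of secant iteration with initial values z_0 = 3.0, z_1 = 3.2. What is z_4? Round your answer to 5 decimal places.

3.00779

F(3.0) = -0.2000000, F(3.2) = 5.2880000
z_2 = 3.2000000 − 5.2880000·(3.2000000 − 3.0000000) / (5.2880000 − (-0.2000000)) = 3.2000000 − (1.0576000)/(5.4880000) = 3.0072886
F(3.0072886) = -0.0129326
z_3 = 3.0072886 − (-0.0129326)·(3.0072886 − 3.2000000) / (-0.0129326 − 5.2880000) = 3.0072886 − (0.0024923)/(-5.3009326) = 3.0077588
F(3.0077588) = -0.0008329
z_4 = 3.0077588 − (-0.0008329)·(3.0077588 − 3.0072886) / (-0.0008329 − (-0.0129326)) = 3.0077588 − (-0.0000004)/(0.0120997) = 3.0077911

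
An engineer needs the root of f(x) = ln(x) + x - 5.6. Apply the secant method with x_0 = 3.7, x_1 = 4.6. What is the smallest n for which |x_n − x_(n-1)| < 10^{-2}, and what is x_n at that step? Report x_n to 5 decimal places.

f(3.7) = -0.5916672, f(4.6) = 0.5260563
x_2 = 4.6000000 − 0.5260563·(0.9000000)/(1.1177235) = 4.1764152;  |Δ| = 0.4235848
f(4.1764152) = 0.0058685
x_3 = 4.1764152 − 0.0058685·(-0.4235848)/(-0.5201878) = 4.1716366;  |Δ| = 0.0047787
|x_3 − x_2| = 0.0047787 < 10^{-2}

n = 3, x_n = 4.17164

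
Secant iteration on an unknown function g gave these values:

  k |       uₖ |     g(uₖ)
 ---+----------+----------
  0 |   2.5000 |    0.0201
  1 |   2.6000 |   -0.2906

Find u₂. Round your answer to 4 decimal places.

u₂ = 2.6000 − (-0.2906)·(2.6000 − 2.5000) / (-0.2906 − 0.0201)
   = 2.6000 − (-0.029060)/(-0.310700) = 2.506469

2.5065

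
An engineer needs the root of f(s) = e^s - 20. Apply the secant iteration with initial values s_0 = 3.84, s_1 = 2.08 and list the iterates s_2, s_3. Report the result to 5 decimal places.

2.62807, 3.20526

f(3.84) = 26.5254744, f(2.08) = -11.9955311
s_2 = 2.0800000 − (-11.9955311)·(2.0800000 − 3.8400000) / (-11.9955311 − 26.5254744) = 2.0800000 − (21.1121347)/(-38.5210055) = 2.6280681
f(2.6280681) = -6.1530068
s_3 = 2.6280681 − (-6.1530068)·(2.6280681 − 2.0800000) / (-6.1530068 − (-11.9955311)) = 2.6280681 − (-3.3722668)/(5.8425243) = 3.2052616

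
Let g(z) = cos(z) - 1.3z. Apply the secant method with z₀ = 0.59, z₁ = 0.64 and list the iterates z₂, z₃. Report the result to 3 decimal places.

g(0.59) = 0.06394, g(0.64) = -0.02990
z₂ = 0.64000 − (-0.02990)·(0.64000 − 0.59000) / (-0.02990 − 0.06394) = 0.64000 − (-0.00150)/(-0.09384) = 0.62407
g(0.62407) = 0.00022
z₃ = 0.62407 − 0.00022·(0.62407 − 0.64000) / (0.00022 − (-0.02990)) = 0.62407 − (0.00000)/(0.03013) = 0.62418

0.624, 0.624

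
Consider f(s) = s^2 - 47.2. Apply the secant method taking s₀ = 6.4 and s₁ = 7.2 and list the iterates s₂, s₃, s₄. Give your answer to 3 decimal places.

f(6.4) = -6.24000, f(7.2) = 4.64000
s₂ = 7.20000 − 4.64000·(7.20000 − 6.40000) / (4.64000 − (-6.24000)) = 7.20000 − (3.71200)/(10.88000) = 6.85882
f(6.85882) = -0.15654
s₃ = 6.85882 − (-0.15654)·(6.85882 − 7.20000) / (-0.15654 − 4.64000) = 6.85882 − (0.05341)/(-4.79654) = 6.86996
f(6.86996) = -0.00367
s₄ = 6.86996 − (-0.00367)·(6.86996 − 6.85882) / (-0.00367 − (-0.15654)) = 6.86996 − (-0.00004)/(0.15286) = 6.87023

6.859, 6.870, 6.870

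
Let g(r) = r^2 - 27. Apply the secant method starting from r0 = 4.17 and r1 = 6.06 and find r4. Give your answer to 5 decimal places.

g(4.17) = -9.6111000, g(6.06) = 9.7236000
r2 = 6.0600000 − 9.7236000·(6.0600000 − 4.1700000) / (9.7236000 − (-9.6111000)) = 6.0600000 − (18.3776040)/(19.3347000) = 5.1095015
g(5.1095015) = -0.8929948
r3 = 5.1095015 − (-0.8929948)·(5.1095015 − 6.0600000) / (-0.8929948 − 9.7236000) = 5.1095015 − (0.8487902)/(-10.6165948) = 5.1894509
g(5.1894509) = -0.0695999
r4 = 5.1894509 − (-0.0695999)·(5.1894509 − 5.1095015) / (-0.0695999 − (-0.8929948)) = 5.1894509 − (-0.0055645)/(0.8233949) = 5.1962088

5.19621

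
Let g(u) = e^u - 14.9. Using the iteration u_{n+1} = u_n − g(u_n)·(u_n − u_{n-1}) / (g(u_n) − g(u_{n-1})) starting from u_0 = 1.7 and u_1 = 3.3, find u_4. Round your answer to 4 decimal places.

2.7152

g(1.7) = -9.426053, g(3.3) = 12.212639
u_2 = 3.300000 − 12.212639·(3.300000 − 1.700000) / (12.212639 − (-9.426053)) = 3.300000 − (19.540222)/(21.638692) = 2.396978
g(2.396978) = -3.910089
u_3 = 2.396978 − (-3.910089)·(2.396978 − 3.300000) / (-3.910089 − 12.212639) = 2.396978 − (3.530898)/(-16.122728) = 2.615979
g(2.615979) = -1.219398
u_4 = 2.615979 − (-1.219398)·(2.615979 − 2.396978) / (-1.219398 − (-3.910089)) = 2.615979 − (-0.267050)/(2.690691) = 2.715228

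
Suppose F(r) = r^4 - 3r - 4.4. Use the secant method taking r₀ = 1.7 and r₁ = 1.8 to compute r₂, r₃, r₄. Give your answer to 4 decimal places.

1.7622, 1.7644, 1.7645

F(1.7) = -1.147900, F(1.8) = 0.697600
r₂ = 1.800000 − 0.697600·(1.800000 − 1.700000) / (0.697600 − (-1.147900)) = 1.800000 − (0.069760)/(1.845500) = 1.762200
F(1.762200) = -0.043410
r₃ = 1.762200 − (-0.043410)·(1.762200 − 1.800000) / (-0.043410 − 0.697600) = 1.762200 − (0.001641)/(-0.741010) = 1.764414
F(1.764414) = -0.001491
r₄ = 1.764414 − (-0.001491)·(1.764414 − 1.762200) / (-0.001491 − (-0.043410)) = 1.764414 − (-0.000003)/(0.041919) = 1.764493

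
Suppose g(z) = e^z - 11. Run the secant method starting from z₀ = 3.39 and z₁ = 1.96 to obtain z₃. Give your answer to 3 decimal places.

2.444

g(3.39) = 18.66595, g(1.96) = -3.90067
z₂ = 1.96000 − (-3.90067)·(1.96000 − 3.39000) / (-3.90067 − 18.66595) = 1.96000 − (5.57796)/(-22.56663) = 2.20718
g(2.20718) = -1.90998
z₃ = 2.20718 − (-1.90998)·(2.20718 − 1.96000) / (-1.90998 − (-3.90067)) = 2.20718 − (-0.47210)/(1.99070) = 2.44433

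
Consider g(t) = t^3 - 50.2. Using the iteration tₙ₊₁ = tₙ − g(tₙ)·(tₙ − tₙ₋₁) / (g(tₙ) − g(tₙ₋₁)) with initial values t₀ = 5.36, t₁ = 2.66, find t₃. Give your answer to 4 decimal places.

3.8387

g(5.36) = 103.790656, g(2.66) = -31.378904
t₂ = 2.660000 − (-31.378904)·(2.660000 − 5.360000) / (-31.378904 − 103.790656) = 2.660000 − (84.723041)/(-135.169560) = 3.286791
g(3.286791) = -14.692818
t₃ = 3.286791 − (-14.692818)·(3.286791 − 2.660000) / (-14.692818 − (-31.378904)) = 3.286791 − (-9.209324)/(16.686086) = 3.838707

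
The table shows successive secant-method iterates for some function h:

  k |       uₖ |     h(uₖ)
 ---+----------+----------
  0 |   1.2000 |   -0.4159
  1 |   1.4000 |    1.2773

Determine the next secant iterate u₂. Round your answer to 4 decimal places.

1.2491

u₂ = 1.4000 − 1.2773·(1.4000 − 1.2000) / (1.2773 − (-0.4159))
   = 1.4000 − (0.255460)/(1.693200) = 1.249126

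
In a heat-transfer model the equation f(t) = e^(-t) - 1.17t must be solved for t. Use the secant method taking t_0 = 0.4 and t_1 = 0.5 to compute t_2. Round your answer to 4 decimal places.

f(0.4) = 0.202320, f(0.5) = 0.021531
t_2 = 0.500000 − 0.021531·(0.500000 − 0.400000) / (0.021531 − 0.202320) = 0.500000 − (0.002153)/(-0.180789) = 0.511909

0.5119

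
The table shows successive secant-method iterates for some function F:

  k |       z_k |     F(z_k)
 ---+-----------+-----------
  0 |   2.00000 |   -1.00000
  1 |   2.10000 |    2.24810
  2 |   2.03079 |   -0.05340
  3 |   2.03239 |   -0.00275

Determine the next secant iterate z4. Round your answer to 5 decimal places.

2.03248

z4 = 2.03239 − (-0.00275)·(2.03239 − 2.03079) / (-0.00275 − (-0.05340))
   = 2.03239 − (-0.0000044)/(0.0506500) = 2.0324769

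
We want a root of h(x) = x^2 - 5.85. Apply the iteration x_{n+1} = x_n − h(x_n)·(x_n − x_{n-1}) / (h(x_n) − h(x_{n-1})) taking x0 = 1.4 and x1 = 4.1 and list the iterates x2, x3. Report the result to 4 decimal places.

h(1.4) = -3.890000, h(4.1) = 10.960000
x2 = 4.100000 − 10.960000·(4.100000 − 1.400000) / (10.960000 − (-3.890000)) = 4.100000 − (29.592000)/(14.850000) = 2.107273
h(2.107273) = -1.409402
x3 = 2.107273 − (-1.409402)·(2.107273 − 4.100000) / (-1.409402 − 10.960000) = 2.107273 − (2.808553)/(-12.369402) = 2.334329

2.1073, 2.3343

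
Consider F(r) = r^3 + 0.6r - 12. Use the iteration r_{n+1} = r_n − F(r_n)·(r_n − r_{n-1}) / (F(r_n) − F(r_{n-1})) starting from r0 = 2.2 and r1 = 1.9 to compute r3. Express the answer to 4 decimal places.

2.2021

F(2.2) = -0.032000, F(1.9) = -4.001000
r2 = 1.900000 − (-4.001000)·(1.900000 − 2.200000) / (-4.001000 − (-0.032000)) = 1.900000 − (1.200300)/(-3.969000) = 2.202419
F(2.202419) = 0.004610
r3 = 2.202419 − 0.004610·(2.202419 − 1.900000) / (0.004610 − (-4.001000)) = 2.202419 − (0.001394)/(4.005610) = 2.202071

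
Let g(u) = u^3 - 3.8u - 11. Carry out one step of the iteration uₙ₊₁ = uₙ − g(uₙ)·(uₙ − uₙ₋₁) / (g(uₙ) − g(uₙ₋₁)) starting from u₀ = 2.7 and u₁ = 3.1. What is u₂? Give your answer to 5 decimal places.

g(2.7) = -1.5770000, g(3.1) = 7.0110000
u₂ = 3.1000000 − 7.0110000·(3.1000000 − 2.7000000) / (7.0110000 − (-1.5770000)) = 3.1000000 − (2.8044000)/(8.5880000) = 2.7734513

2.77345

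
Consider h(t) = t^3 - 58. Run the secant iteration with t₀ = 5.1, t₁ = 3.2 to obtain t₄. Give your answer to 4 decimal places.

3.8689

h(5.1) = 74.651000, h(3.2) = -25.232000
t₂ = 3.200000 − (-25.232000)·(3.200000 − 5.100000) / (-25.232000 − 74.651000) = 3.200000 − (47.940800)/(-99.883000) = 3.679970
h(3.679970) = -8.165205
t₃ = 3.679970 − (-8.165205)·(3.679970 − 3.200000) / (-8.165205 − (-25.232000)) = 3.679970 − (-3.919050)/(17.066795) = 3.909600
h(3.909600) = 1.758111
t₄ = 3.909600 − 1.758111·(3.909600 − 3.679970) / (1.758111 − (-8.165205)) = 3.909600 − (0.403715)/(9.923315) = 3.868916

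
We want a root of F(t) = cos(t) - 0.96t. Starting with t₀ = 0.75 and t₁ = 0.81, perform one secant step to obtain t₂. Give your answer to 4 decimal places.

F(0.75) = 0.011689, F(0.81) = -0.088102
t₂ = 0.810000 − (-0.088102)·(0.810000 − 0.750000) / (-0.088102 − 0.011689) = 0.810000 − (-0.005286)/(-0.099790) = 0.757028

0.7570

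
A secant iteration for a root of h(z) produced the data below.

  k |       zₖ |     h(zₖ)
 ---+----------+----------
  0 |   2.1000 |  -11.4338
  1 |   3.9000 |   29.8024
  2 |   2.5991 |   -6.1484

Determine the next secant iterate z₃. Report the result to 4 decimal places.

2.8216

z₃ = 2.5991 − (-6.1484)·(2.5991 − 3.9000) / (-6.1484 − 29.8024)
   = 2.5991 − (7.998454)/(-35.950800) = 2.821583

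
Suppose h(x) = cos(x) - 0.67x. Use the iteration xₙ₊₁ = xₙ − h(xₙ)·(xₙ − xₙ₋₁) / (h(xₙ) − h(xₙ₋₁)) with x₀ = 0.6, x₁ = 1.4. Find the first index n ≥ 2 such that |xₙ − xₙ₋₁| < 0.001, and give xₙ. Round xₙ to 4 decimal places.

n = 5, xₙ = 0.9128

h(0.6) = 0.423336, h(1.4) = -0.768033
x₂ = 1.400000 − (-0.768033)·(0.800000)/(-1.191368) = 0.884268;  |Δ| = 0.515732
h(0.884268) = 0.041396
x₃ = 0.884268 − 0.041396·(-0.515732)/(0.809428) = 0.910644;  |Δ| = 0.026375
h(0.910644) = 0.003106
x₄ = 0.910644 − 0.003106·(0.026375)/(-0.038290) = 0.912783;  |Δ| = 0.002139
h(0.912783) = -0.000019
x₅ = 0.912783 − (-0.000019)·(0.002139)/(-0.003125) = 0.912770;  |Δ| = 0.000013
|x₅ − x₄| = 0.000013 < 0.001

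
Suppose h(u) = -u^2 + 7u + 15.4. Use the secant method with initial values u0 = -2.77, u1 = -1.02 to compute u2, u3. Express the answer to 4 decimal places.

h(-2.77) = -11.662900, h(-1.02) = 7.219600
u2 = -1.020000 − 7.219600·(-1.020000 − (-2.770000)) / (7.219600 − (-11.662900)) = -1.020000 − (12.634300)/(18.882500) = -1.689101
h(-1.689101) = 0.723231
u3 = -1.689101 − 0.723231·(-1.689101 − (-1.020000)) / (0.723231 − 7.219600) = -1.689101 − (-0.483914)/(-6.496369) = -1.763591

-1.6891, -1.7636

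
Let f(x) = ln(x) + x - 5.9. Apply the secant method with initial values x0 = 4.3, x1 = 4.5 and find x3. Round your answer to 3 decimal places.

f(4.3) = -0.14138, f(4.5) = 0.10408
x2 = 4.50000 − 0.10408·(4.50000 − 4.30000) / (0.10408 − (-0.14138)) = 4.50000 − (0.02082)/(0.24546) = 4.41520
f(4.41520) = 0.00025
x3 = 4.41520 − 0.00025·(4.41520 − 4.50000) / (0.00025 − 0.10408) = 4.41520 − (-0.00002)/(-0.10383) = 4.41499

4.415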